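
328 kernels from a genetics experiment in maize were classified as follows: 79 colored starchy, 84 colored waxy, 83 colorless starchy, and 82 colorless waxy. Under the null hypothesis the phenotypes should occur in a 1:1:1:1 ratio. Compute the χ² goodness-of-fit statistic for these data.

0.171

The 1:1:1:1 ratio has 4 parts, so with N = 328 the expected counts are:
  colored starchy: 328 × 1/4 = 82
  colored waxy: 328 × 1/4 = 82
  colorless starchy: 328 × 1/4 = 82
  colorless waxy: 328 × 1/4 = 82
χ² = Σ (O − E)² / E
  colored starchy: (79 − 82)² / 82 = 0.1098
  colored waxy: (84 − 82)² / 82 = 0.0488
  colorless starchy: (83 − 82)² / 82 = 0.0122
  colorless waxy: (82 − 82)² / 82 = 0.0000
χ² = 0.1098 + 0.0488 + 0.0122 + 0.0000 = 0.1708 ≈ 0.171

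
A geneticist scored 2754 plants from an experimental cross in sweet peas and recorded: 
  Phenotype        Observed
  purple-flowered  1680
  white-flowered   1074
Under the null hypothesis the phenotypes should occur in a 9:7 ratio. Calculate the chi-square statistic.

25.273

Under the 9:7 hypothesis (Σ ratio = 16, N = 2754):
  purple-flowered: 2754 × 9/16 = 1549.125
  white-flowered: 2754 × 7/16 = 1204.875
χ² = Σ (O − E)² / E
  purple-flowered: (1680 − 1549.125)² / 1549.125 = 11.0567
  white-flowered: (1074 − 1204.875)² / 1204.875 = 14.2158
χ² = 11.0567 + 14.2158 = 25.2725 ≈ 25.273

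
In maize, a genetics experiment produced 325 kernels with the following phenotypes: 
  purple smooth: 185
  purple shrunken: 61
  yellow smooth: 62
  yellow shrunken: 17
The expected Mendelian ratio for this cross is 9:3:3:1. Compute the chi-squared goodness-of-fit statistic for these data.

0.585

Under the 9:3:3:1 hypothesis (Σ ratio = 16, N = 325):
  purple smooth: 325 × 9/16 = 182.8125
  purple shrunken: 325 × 3/16 = 60.9375
  yellow smooth: 325 × 3/16 = 60.9375
  yellow shrunken: 325 × 1/16 = 20.3125
χ² = Σ (O − E)² / E
  purple smooth: (185 − 182.8125)² / 182.8125 = 0.0262
  purple shrunken: (61 − 60.9375)² / 60.9375 = 0.0001
  yellow smooth: (62 − 60.9375)² / 60.9375 = 0.0185
  yellow shrunken: (17 − 20.3125)² / 20.3125 = 0.5402
χ² = 0.0262 + 0.0001 + 0.0185 + 0.5402 = 0.585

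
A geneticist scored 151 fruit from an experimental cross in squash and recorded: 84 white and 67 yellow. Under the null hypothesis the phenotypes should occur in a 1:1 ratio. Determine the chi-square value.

Under the 1:1 hypothesis (Σ ratio = 2, N = 151):
  white: 151 × 1/2 = 75.5
  yellow: 151 × 1/2 = 75.5
χ² = Σ (O − E)² / E
  white: (84 − 75.5)² / 75.5 = 0.9570
  yellow: (67 − 75.5)² / 75.5 = 0.9570
χ² = 0.9570 + 0.9570 = 1.914

1.914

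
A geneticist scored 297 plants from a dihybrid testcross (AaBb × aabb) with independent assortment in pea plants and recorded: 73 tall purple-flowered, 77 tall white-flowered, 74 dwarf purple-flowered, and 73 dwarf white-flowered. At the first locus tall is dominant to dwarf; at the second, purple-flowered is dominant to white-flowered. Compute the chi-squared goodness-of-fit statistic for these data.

0.145

A dihybrid testcross with independent assortment gives a 1:1:1:1 ratio.
Total ratio parts = 4. Expected numbers out of 297:
  tall purple-flowered: 297 × 1/4 = 74.25
  tall white-flowered: 297 × 1/4 = 74.25
  dwarf purple-flowered: 297 × 1/4 = 74.25
  dwarf white-flowered: 297 × 1/4 = 74.25
χ² = Σ (O − E)² / E
  tall purple-flowered: (73 − 74.25)² / 74.25 = 0.0210
  tall white-flowered: (77 − 74.25)² / 74.25 = 0.1019
  dwarf purple-flowered: (74 − 74.25)² / 74.25 = 0.0008
  dwarf white-flowered: (73 − 74.25)² / 74.25 = 0.0210
χ² = 0.0210 + 0.1019 + 0.0008 + 0.0210 = 0.1447 ≈ 0.145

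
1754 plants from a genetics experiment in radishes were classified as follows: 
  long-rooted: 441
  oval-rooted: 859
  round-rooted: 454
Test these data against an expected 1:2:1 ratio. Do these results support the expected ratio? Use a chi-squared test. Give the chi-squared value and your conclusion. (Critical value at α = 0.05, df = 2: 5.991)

Expected counts for N = 1754 under a 1:2:1 ratio (total parts = 4):
  long-rooted: 1754 × 1/4 = 438.5
  oval-rooted: 1754 × 2/4 = 877
  round-rooted: 1754 × 1/4 = 438.5
χ² = Σ (O − E)² / E
  long-rooted: (441 − 438.5)² / 438.5 = 0.0143
  oval-rooted: (859 − 877)² / 877 = 0.3694
  round-rooted: (454 − 438.5)² / 438.5 = 0.5479
χ² = 0.0143 + 0.3694 + 0.5479 = 0.9316 ≈ 0.932
Degrees of freedom = 3 − 1 = 2; critical value at α = 0.05 is 5.991.
Since 0.932 < 5.991, we fail to reject the null hypothesis — the data are consistent with the 1:2:1 ratio.

0.932; consistent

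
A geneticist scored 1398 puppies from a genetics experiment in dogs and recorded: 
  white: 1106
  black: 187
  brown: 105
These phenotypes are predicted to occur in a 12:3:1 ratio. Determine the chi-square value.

Expected counts for N = 1398 under a 12:3:1 ratio (total parts = 16):
  white: 1398 × 12/16 = 1048.5
  black: 1398 × 3/16 = 262.125
  brown: 1398 × 1/16 = 87.375
χ² = Σ (O − E)² / E
  white: (1106 − 1048.5)² / 1048.5 = 3.1533
  black: (187 − 262.125)² / 262.125 = 21.5308
  brown: (105 − 87.375)² / 87.375 = 3.5553
χ² = 3.1533 + 21.5308 + 3.5553 = 28.2394 ≈ 28.239

28.239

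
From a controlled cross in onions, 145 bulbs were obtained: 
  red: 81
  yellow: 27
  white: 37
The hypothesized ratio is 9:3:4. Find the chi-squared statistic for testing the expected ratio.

0.021

Under the 9:3:4 hypothesis (Σ ratio = 16, N = 145):
  red: 145 × 9/16 = 81.5625
  yellow: 145 × 3/16 = 27.1875
  white: 145 × 4/16 = 36.25
χ² = Σ (O − E)² / E
  red: (81 − 81.5625)² / 81.5625 = 0.0039
  yellow: (27 − 27.1875)² / 27.1875 = 0.0013
  white: (37 − 36.25)² / 36.25 = 0.0155
χ² = 0.0039 + 0.0013 + 0.0155 = 0.0207 ≈ 0.021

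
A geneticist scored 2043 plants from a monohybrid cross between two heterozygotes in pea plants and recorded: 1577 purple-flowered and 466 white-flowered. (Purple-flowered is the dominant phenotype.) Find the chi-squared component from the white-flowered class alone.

For a monohybrid cross between heterozygotes with complete dominance, the expected phenotypic ratio is 3:1.
Total ratio parts = 4. Expected numbers out of 2043:
  purple-flowered: 2043 × 3/4 = 1532.25
  white-flowered: 2043 × 1/4 = 510.75
Contribution of white-flowered: (466 − 510.75)² / 510.75 = 3.9208

3.921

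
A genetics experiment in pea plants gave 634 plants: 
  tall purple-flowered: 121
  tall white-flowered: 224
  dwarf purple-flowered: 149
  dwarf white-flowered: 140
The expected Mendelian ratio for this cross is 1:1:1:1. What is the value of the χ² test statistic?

Expected counts for N = 634 under a 1:1:1:1 ratio (total parts = 4):
  tall purple-flowered: 634 × 1/4 = 158.5
  tall white-flowered: 634 × 1/4 = 158.5
  dwarf purple-flowered: 634 × 1/4 = 158.5
  dwarf white-flowered: 634 × 1/4 = 158.5
χ² = Σ (O − E)² / E
  tall purple-flowered: (121 − 158.5)² / 158.5 = 8.8722
  tall white-flowered: (224 − 158.5)² / 158.5 = 27.0678
  dwarf purple-flowered: (149 − 158.5)² / 158.5 = 0.5694
  dwarf white-flowered: (140 − 158.5)² / 158.5 = 2.1593
χ² = 8.8722 + 27.0678 + 0.5694 + 2.1593 = 38.6687 ≈ 38.669

38.669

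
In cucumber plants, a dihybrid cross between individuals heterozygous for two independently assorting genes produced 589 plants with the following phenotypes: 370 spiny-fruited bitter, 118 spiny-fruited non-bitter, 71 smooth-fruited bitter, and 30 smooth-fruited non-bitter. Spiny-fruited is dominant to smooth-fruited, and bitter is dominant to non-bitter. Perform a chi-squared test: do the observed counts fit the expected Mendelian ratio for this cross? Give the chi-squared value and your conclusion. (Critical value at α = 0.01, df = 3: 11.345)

20.379; not consistent

A dihybrid F₂ with independent assortment and complete dominance at both loci gives a 9:3:3:1 phenotypic ratio.
The 9:3:3:1 ratio has 16 parts, so with N = 589 the expected counts are:
  spiny-fruited bitter: 589 × 9/16 = 331.3125
  spiny-fruited non-bitter: 589 × 3/16 = 110.4375
  smooth-fruited bitter: 589 × 3/16 = 110.4375
  smooth-fruited non-bitter: 589 × 1/16 = 36.8125
χ² = Σ (O − E)² / E
  spiny-fruited bitter: (370 − 331.3125)² / 331.3125 = 4.5176
  spiny-fruited non-bitter: (118 − 110.4375)² / 110.4375 = 0.5179
  smooth-fruited bitter: (71 − 110.4375)² / 110.4375 = 14.0832
  smooth-fruited non-bitter: (30 − 36.8125)² / 36.8125 = 1.2607
χ² = 4.5176 + 0.5179 + 14.0832 + 1.2607 = 20.3794 ≈ 20.379
Degrees of freedom = 4 − 1 = 3; critical value at α = 0.01 is 11.345.
Since 20.379 > 11.345, we reject the null hypothesis — the data do not fit the 9:3:3:1 ratio.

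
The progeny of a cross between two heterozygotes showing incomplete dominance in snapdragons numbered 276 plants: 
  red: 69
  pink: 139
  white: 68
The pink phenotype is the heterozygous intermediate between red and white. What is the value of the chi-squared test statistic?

0.022

With incomplete dominance, a heterozygote × heterozygote cross gives a 1:2:1 phenotypic ratio.
Expected counts for N = 276 under a 1:2:1 ratio (total parts = 4):
  red: 276 × 1/4 = 69
  pink: 276 × 2/4 = 138
  white: 276 × 1/4 = 69
χ² = Σ (O − E)² / E
  red: (69 − 69)² / 69 = 0.0000
  pink: (139 − 138)² / 138 = 0.0072
  white: (68 − 69)² / 69 = 0.0145
χ² = 0.0000 + 0.0072 + 0.0145 = 0.0217 ≈ 0.022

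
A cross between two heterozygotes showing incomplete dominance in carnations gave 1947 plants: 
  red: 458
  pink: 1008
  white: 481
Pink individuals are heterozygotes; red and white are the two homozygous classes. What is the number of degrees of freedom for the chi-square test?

2

With incomplete dominance, a heterozygote × heterozygote cross gives a 1:2:1 phenotypic ratio.
A goodness-of-fit test with 3 phenotype classes has df = 3 − 1 = 2.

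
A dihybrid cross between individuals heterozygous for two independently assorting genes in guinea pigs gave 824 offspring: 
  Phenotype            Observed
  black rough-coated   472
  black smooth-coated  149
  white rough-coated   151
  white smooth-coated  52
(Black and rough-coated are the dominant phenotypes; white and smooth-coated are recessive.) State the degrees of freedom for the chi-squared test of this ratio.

A dihybrid F₂ with independent assortment and complete dominance at both loci gives a 9:3:3:1 phenotypic ratio.
A goodness-of-fit test with 4 phenotype classes has df = 4 − 1 = 3.

3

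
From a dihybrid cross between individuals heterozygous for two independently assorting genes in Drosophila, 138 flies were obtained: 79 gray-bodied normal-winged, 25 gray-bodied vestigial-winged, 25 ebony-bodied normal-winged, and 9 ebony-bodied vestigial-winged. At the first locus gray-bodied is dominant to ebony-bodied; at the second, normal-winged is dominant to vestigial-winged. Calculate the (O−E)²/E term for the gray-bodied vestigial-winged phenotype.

A dihybrid F₂ with independent assortment and complete dominance at both loci gives a 9:3:3:1 phenotypic ratio.
The 9:3:3:1 ratio has 16 parts, so with N = 138 the expected counts are:
  gray-bodied normal-winged: 138 × 9/16 = 77.625
  gray-bodied vestigial-winged: 138 × 3/16 = 25.875
  ebony-bodied normal-winged: 138 × 3/16 = 25.875
  ebony-bodied vestigial-winged: 138 × 1/16 = 8.625
Contribution of gray-bodied vestigial-winged: (25 − 25.875)² / 25.875 = 0.0296

0.030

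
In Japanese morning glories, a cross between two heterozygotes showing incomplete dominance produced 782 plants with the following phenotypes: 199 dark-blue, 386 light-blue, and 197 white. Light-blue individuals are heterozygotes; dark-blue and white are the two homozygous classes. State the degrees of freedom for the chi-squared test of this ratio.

With incomplete dominance, a heterozygote × heterozygote cross gives a 1:2:1 phenotypic ratio.
A goodness-of-fit test with 3 phenotype classes has df = 3 − 1 = 2.

2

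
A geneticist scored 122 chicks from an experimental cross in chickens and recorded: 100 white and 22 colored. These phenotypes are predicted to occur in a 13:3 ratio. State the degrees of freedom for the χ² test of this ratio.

1

A goodness-of-fit test with 2 phenotype classes has df = 2 − 1 = 1.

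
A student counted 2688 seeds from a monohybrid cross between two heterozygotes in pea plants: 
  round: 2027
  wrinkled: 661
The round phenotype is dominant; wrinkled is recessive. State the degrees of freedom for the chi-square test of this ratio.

For a monohybrid cross between heterozygotes with complete dominance, the expected phenotypic ratio is 3:1.
A goodness-of-fit test with 2 phenotype classes has df = 2 − 1 = 1.

1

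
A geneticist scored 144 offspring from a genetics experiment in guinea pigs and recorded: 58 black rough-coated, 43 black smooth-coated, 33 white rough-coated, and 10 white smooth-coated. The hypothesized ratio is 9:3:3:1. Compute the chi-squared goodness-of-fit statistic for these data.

Under the 9:3:3:1 hypothesis (Σ ratio = 16, N = 144):
  black rough-coated: 144 × 9/16 = 81
  black smooth-coated: 144 × 3/16 = 27
  white rough-coated: 144 × 3/16 = 27
  white smooth-coated: 144 × 1/16 = 9
χ² = Σ (O − E)² / E
  black rough-coated: (58 − 81)² / 81 = 6.5309
  black smooth-coated: (43 − 27)² / 27 = 9.4815
  white rough-coated: (33 − 27)² / 27 = 1.3333
  white smooth-coated: (10 − 9)² / 9 = 0.1111
χ² = 6.5309 + 9.4815 + 1.3333 + 0.1111 = 17.4568 ≈ 17.457

17.457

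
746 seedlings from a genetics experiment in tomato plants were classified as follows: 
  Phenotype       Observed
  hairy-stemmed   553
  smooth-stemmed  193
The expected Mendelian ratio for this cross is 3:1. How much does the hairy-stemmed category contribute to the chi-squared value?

0.076

Total ratio parts = 4. Expected numbers out of 746:
  hairy-stemmed: 746 × 3/4 = 559.5
  smooth-stemmed: 746 × 1/4 = 186.5
Contribution of hairy-stemmed: (553 − 559.5)² / 559.5 = 0.0755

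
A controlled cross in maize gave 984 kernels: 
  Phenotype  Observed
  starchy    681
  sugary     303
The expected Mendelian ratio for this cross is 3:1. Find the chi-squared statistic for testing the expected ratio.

17.610

The 3:1 ratio has 4 parts, so with N = 984 the expected counts are:
  starchy: 984 × 3/4 = 738
  sugary: 984 × 1/4 = 246
χ² = Σ (O − E)² / E
  starchy: (681 − 738)² / 738 = 4.4024
  sugary: (303 − 246)² / 246 = 13.2073
χ² = 4.4024 + 13.2073 = 17.6097 ≈ 17.610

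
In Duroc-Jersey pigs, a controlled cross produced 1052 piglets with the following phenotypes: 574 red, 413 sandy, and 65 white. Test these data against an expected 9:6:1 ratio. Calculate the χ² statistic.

Under the 9:6:1 hypothesis (Σ ratio = 16, N = 1052):
  red: 1052 × 9/16 = 591.75
  sandy: 1052 × 6/16 = 394.5
  white: 1052 × 1/16 = 65.75
χ² = Σ (O − E)² / E
  red: (574 − 591.75)² / 591.75 = 0.5324
  sandy: (413 − 394.5)² / 394.5 = 0.8676
  white: (65 − 65.75)² / 65.75 = 0.0086
χ² = 0.5324 + 0.8676 + 0.0086 = 1.4086 ≈ 1.409

1.409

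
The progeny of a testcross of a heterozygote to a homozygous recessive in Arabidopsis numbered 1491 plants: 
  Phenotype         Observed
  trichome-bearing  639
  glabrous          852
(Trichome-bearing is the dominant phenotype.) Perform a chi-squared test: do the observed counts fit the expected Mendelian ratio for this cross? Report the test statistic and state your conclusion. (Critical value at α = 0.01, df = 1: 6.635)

30.429; not consistent

A testcross of a heterozygote (Aa × aa) gives a 1:1 phenotypic ratio.
Expected counts for N = 1491 under a 1:1 ratio (total parts = 2):
  trichome-bearing: 1491 × 1/2 = 745.5
  glabrous: 1491 × 1/2 = 745.5
χ² = Σ (O − E)² / E
  trichome-bearing: (639 − 745.5)² / 745.5 = 15.2143
  glabrous: (852 − 745.5)² / 745.5 = 15.2143
χ² = 15.2143 + 15.2143 = 30.4286 ≈ 30.429
Degrees of freedom = 2 − 1 = 1; critical value at α = 0.01 is 6.635.
Since 30.429 > 6.635, we reject the null hypothesis — the data do not fit the 1:1 ratio.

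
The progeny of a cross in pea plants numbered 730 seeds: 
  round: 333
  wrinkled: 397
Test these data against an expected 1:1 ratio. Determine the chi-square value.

Total ratio parts = 2. Expected numbers out of 730:
  round: 730 × 1/2 = 365
  wrinkled: 730 × 1/2 = 365
χ² = Σ (O − E)² / E
  round: (333 − 365)² / 365 = 2.8055
  wrinkled: (397 − 365)² / 365 = 2.8055
χ² = 2.8055 + 2.8055 = 5.611

5.611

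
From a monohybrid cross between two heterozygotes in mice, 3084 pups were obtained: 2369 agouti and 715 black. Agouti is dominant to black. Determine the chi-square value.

5.423

For a monohybrid cross between heterozygotes with complete dominance, the expected phenotypic ratio is 3:1.
The 3:1 ratio has 4 parts, so with N = 3084 the expected counts are:
  agouti: 3084 × 3/4 = 2313
  black: 3084 × 1/4 = 771
χ² = Σ (O − E)² / E
  agouti: (2369 − 2313)² / 2313 = 1.3558
  black: (715 − 771)² / 771 = 4.0674
χ² = 1.3558 + 4.0674 = 5.4232 ≈ 5.423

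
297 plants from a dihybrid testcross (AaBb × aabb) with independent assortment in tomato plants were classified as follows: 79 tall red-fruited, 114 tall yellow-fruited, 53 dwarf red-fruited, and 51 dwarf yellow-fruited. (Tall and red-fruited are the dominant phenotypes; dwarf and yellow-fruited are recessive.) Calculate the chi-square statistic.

34.946

A dihybrid testcross with independent assortment gives a 1:1:1:1 ratio.
Total ratio parts = 4. Expected numbers out of 297:
  tall red-fruited: 297 × 1/4 = 74.25
  tall yellow-fruited: 297 × 1/4 = 74.25
  dwarf red-fruited: 297 × 1/4 = 74.25
  dwarf yellow-fruited: 297 × 1/4 = 74.25
χ² = Σ (O − E)² / E
  tall red-fruited: (79 − 74.25)² / 74.25 = 0.3039
  tall yellow-fruited: (114 − 74.25)² / 74.25 = 21.2803
  dwarf red-fruited: (53 − 74.25)² / 74.25 = 6.0816
  dwarf yellow-fruited: (51 − 74.25)² / 74.25 = 7.2803
χ² = 0.3039 + 21.2803 + 6.0816 + 7.2803 = 34.9461 ≈ 34.946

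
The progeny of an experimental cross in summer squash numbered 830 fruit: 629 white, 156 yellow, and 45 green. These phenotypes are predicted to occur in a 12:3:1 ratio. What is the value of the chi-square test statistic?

0.980

The 12:3:1 ratio has 16 parts, so with N = 830 the expected counts are:
  white: 830 × 12/16 = 622.5
  yellow: 830 × 3/16 = 155.625
  green: 830 × 1/16 = 51.875
χ² = Σ (O − E)² / E
  white: (629 − 622.5)² / 622.5 = 0.0679
  yellow: (156 − 155.625)² / 155.625 = 0.0009
  green: (45 − 51.875)² / 51.875 = 0.9111
χ² = 0.0679 + 0.0009 + 0.9111 = 0.9799 ≈ 0.980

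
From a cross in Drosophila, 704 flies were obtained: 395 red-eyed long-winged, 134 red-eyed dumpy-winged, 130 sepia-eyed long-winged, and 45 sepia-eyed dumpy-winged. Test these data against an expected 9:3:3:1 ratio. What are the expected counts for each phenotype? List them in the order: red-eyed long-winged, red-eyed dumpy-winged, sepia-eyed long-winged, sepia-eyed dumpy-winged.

The 9:3:3:1 ratio has 16 parts, so with N = 704 the expected counts are:
  red-eyed long-winged: 704 × 9/16 = 396
  red-eyed dumpy-winged: 704 × 3/16 = 132
  sepia-eyed long-winged: 704 × 3/16 = 132
  sepia-eyed dumpy-winged: 704 × 1/16 = 44

396, 132, 132, 44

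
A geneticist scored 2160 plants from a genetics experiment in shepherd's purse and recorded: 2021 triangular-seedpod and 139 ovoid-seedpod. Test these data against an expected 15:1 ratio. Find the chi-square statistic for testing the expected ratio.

Total ratio parts = 16. Expected numbers out of 2160:
  triangular-seedpod: 2160 × 15/16 = 2025
  ovoid-seedpod: 2160 × 1/16 = 135
χ² = Σ (O − E)² / E
  triangular-seedpod: (2021 − 2025)² / 2025 = 0.0079
  ovoid-seedpod: (139 − 135)² / 135 = 0.1185
χ² = 0.0079 + 0.1185 = 0.1264 ≈ 0.126

0.126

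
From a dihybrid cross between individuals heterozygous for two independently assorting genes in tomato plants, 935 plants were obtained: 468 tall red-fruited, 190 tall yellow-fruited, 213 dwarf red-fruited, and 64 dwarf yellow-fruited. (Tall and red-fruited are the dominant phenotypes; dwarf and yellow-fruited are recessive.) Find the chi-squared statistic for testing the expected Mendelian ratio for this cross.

16.244

A dihybrid F₂ with independent assortment and complete dominance at both loci gives a 9:3:3:1 phenotypic ratio.
Expected counts for N = 935 under a 9:3:3:1 ratio (total parts = 16):
  tall red-fruited: 935 × 9/16 = 525.9375
  tall yellow-fruited: 935 × 3/16 = 175.3125
  dwarf red-fruited: 935 × 3/16 = 175.3125
  dwarf yellow-fruited: 935 × 1/16 = 58.4375
χ² = Σ (O − E)² / E
  tall red-fruited: (468 − 525.9375)² / 525.9375 = 6.3824
  tall yellow-fruited: (190 − 175.3125)² / 175.3125 = 1.2305
  dwarf red-fruited: (213 − 175.3125)² / 175.3125 = 8.1018
  dwarf yellow-fruited: (64 − 58.4375)² / 58.4375 = 0.5295
χ² = 6.3824 + 1.2305 + 8.1018 + 0.5295 = 16.2442 ≈ 16.244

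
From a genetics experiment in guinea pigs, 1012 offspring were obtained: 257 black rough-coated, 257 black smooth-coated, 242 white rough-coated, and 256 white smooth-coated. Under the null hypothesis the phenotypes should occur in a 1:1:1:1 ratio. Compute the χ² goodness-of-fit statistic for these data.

Under the 1:1:1:1 hypothesis (Σ ratio = 4, N = 1012):
  black rough-coated: 1012 × 1/4 = 253
  black smooth-coated: 1012 × 1/4 = 253
  white rough-coated: 1012 × 1/4 = 253
  white smooth-coated: 1012 × 1/4 = 253
χ² = Σ (O − E)² / E
  black rough-coated: (257 − 253)² / 253 = 0.0632
  black smooth-coated: (257 − 253)² / 253 = 0.0632
  white rough-coated: (242 − 253)² / 253 = 0.4783
  white smooth-coated: (256 − 253)² / 253 = 0.0356
χ² = 0.0632 + 0.0632 + 0.4783 + 0.0356 = 0.6403 ≈ 0.640

0.640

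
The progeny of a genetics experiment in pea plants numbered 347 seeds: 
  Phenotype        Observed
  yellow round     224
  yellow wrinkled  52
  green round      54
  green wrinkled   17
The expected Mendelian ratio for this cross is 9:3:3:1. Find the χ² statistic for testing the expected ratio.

Total ratio parts = 16. Expected numbers out of 347:
  yellow round: 347 × 9/16 = 195.1875
  yellow wrinkled: 347 × 3/16 = 65.0625
  green round: 347 × 3/16 = 65.0625
  green wrinkled: 347 × 1/16 = 21.6875
χ² = Σ (O − E)² / E
  yellow round: (224 − 195.1875)² / 195.1875 = 4.2531
  yellow wrinkled: (52 − 65.0625)² / 65.0625 = 2.6225
  green round: (54 − 65.0625)² / 65.0625 = 1.8809
  green wrinkled: (17 − 21.6875)² / 21.6875 = 1.0131
χ² = 4.2531 + 2.6225 + 1.8809 + 1.0131 = 9.7696 ≈ 9.770

9.770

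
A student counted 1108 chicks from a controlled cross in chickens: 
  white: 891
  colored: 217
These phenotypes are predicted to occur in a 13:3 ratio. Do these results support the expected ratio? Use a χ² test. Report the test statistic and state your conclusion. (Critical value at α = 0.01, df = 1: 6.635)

Expected counts for N = 1108 under a 13:3 ratio (total parts = 16):
  white: 1108 × 13/16 = 900.25
  colored: 1108 × 3/16 = 207.75
χ² = Σ (O − E)² / E
  white: (891 − 900.25)² / 900.25 = 0.0950
  colored: (217 − 207.75)² / 207.75 = 0.4119
χ² = 0.0950 + 0.4119 = 0.5069 ≈ 0.507
Degrees of freedom = 2 − 1 = 1; critical value at α = 0.01 is 6.635.
Since 0.507 < 6.635, we fail to reject the null hypothesis — the data are consistent with the 13:3 ratio.

0.507; consistent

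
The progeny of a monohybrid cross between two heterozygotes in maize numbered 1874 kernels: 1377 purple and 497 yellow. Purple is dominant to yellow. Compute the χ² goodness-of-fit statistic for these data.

2.312

For a monohybrid cross between heterozygotes with complete dominance, the expected phenotypic ratio is 3:1.
Total ratio parts = 4. Expected numbers out of 1874:
  purple: 1874 × 3/4 = 1405.5
  yellow: 1874 × 1/4 = 468.5
χ² = Σ (O − E)² / E
  purple: (1377 − 1405.5)² / 1405.5 = 0.5779
  yellow: (497 − 468.5)² / 468.5 = 1.7337
χ² = 0.5779 + 1.7337 = 2.3116 ≈ 2.312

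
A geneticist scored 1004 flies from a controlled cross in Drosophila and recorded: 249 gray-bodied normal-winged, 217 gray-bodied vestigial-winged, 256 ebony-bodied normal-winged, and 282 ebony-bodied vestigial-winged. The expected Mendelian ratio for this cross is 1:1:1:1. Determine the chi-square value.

Total ratio parts = 4. Expected numbers out of 1004:
  gray-bodied normal-winged: 1004 × 1/4 = 251
  gray-bodied vestigial-winged: 1004 × 1/4 = 251
  ebony-bodied normal-winged: 1004 × 1/4 = 251
  ebony-bodied vestigial-winged: 1004 × 1/4 = 251
χ² = Σ (O − E)² / E
  gray-bodied normal-winged: (249 − 251)² / 251 = 0.0159
  gray-bodied vestigial-winged: (217 − 251)² / 251 = 4.6056
  ebony-bodied normal-winged: (256 − 251)² / 251 = 0.0996
  ebony-bodied vestigial-winged: (282 − 251)² / 251 = 3.8287
χ² = 0.0159 + 4.6056 + 0.0996 + 3.8287 = 8.5498 ≈ 8.550

8.550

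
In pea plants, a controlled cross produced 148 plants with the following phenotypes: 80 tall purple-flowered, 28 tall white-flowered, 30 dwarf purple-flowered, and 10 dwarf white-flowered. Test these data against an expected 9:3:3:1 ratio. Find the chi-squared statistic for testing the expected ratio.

The 9:3:3:1 ratio has 16 parts, so with N = 148 the expected counts are:
  tall purple-flowered: 148 × 9/16 = 83.25
  tall white-flowered: 148 × 3/16 = 27.75
  dwarf purple-flowered: 148 × 3/16 = 27.75
  dwarf white-flowered: 148 × 1/16 = 9.25
χ² = Σ (O − E)² / E
  tall purple-flowered: (80 − 83.25)² / 83.25 = 0.1269
  tall white-flowered: (28 − 27.75)² / 27.75 = 0.0023
  dwarf purple-flowered: (30 − 27.75)² / 27.75 = 0.1824
  dwarf white-flowered: (10 − 9.25)² / 9.25 = 0.0608
χ² = 0.1269 + 0.0023 + 0.1824 + 0.0608 = 0.3724 ≈ 0.372

0.372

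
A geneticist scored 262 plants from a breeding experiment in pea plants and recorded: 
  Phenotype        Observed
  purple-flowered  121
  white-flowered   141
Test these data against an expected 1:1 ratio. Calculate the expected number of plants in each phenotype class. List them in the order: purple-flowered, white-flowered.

The 1:1 ratio has 2 parts, so with N = 262 the expected counts are:
  purple-flowered: 262 × 1/2 = 131
  white-flowered: 262 × 1/2 = 131

131, 131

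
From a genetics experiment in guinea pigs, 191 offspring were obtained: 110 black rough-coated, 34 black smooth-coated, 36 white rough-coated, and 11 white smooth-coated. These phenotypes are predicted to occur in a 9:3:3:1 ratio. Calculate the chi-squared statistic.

Expected counts for N = 191 under a 9:3:3:1 ratio (total parts = 16):
  black rough-coated: 191 × 9/16 = 107.4375
  black smooth-coated: 191 × 3/16 = 35.8125
  white rough-coated: 191 × 3/16 = 35.8125
  white smooth-coated: 191 × 1/16 = 11.9375
χ² = Σ (O − E)² / E
  black rough-coated: (110 − 107.4375)² / 107.4375 = 0.0611
  black smooth-coated: (34 − 35.8125)² / 35.8125 = 0.0917
  white rough-coated: (36 − 35.8125)² / 35.8125 = 0.0010
  white smooth-coated: (11 − 11.9375)² / 11.9375 = 0.0736
χ² = 0.0611 + 0.0917 + 0.0010 + 0.0736 = 0.2274 ≈ 0.227

0.227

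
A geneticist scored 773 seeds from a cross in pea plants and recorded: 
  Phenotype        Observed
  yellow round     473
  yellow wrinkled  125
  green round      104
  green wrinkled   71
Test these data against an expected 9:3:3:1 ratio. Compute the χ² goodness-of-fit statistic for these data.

28.313

Total ratio parts = 16. Expected numbers out of 773:
  yellow round: 773 × 9/16 = 434.8125
  yellow wrinkled: 773 × 3/16 = 144.9375
  green round: 773 × 3/16 = 144.9375
  green wrinkled: 773 × 1/16 = 48.3125
χ² = Σ (O − E)² / E
  yellow round: (473 − 434.8125)² / 434.8125 = 3.3538
  yellow wrinkled: (125 − 144.9375)² / 144.9375 = 2.7426
  green round: (104 − 144.9375)² / 144.9375 = 11.5628
  green wrinkled: (71 − 48.3125)² / 48.3125 = 10.6540
χ² = 3.3538 + 2.7426 + 11.5628 + 10.6540 = 28.3132 ≈ 28.313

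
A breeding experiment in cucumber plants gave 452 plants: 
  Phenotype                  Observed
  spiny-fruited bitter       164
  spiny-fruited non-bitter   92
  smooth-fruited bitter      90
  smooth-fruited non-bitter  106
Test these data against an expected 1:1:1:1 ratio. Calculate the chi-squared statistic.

Expected counts for N = 452 under a 1:1:1:1 ratio (total parts = 4):
  spiny-fruited bitter: 452 × 1/4 = 113
  spiny-fruited non-bitter: 452 × 1/4 = 113
  smooth-fruited bitter: 452 × 1/4 = 113
  smooth-fruited non-bitter: 452 × 1/4 = 113
χ² = Σ (O − E)² / E
  spiny-fruited bitter: (164 − 113)² / 113 = 23.0177
  spiny-fruited non-bitter: (92 − 113)² / 113 = 3.9027
  smooth-fruited bitter: (90 − 113)² / 113 = 4.6814
  smooth-fruited non-bitter: (106 − 113)² / 113 = 0.4336
χ² = 23.0177 + 3.9027 + 4.6814 + 0.4336 = 32.0354 ≈ 32.035

32.035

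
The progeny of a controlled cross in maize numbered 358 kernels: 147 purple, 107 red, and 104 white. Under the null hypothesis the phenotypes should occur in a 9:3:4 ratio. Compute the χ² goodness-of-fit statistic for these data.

40.719

Total ratio parts = 16. Expected numbers out of 358:
  purple: 358 × 9/16 = 201.375
  red: 358 × 3/16 = 67.125
  white: 358 × 4/16 = 89.5
χ² = Σ (O − E)² / E
  purple: (147 − 201.375)² / 201.375 = 14.6823
  red: (107 − 67.125)² / 67.125 = 23.6874
  white: (104 − 89.5)² / 89.5 = 2.3492
χ² = 14.6823 + 23.6874 + 2.3492 = 40.7189 ≈ 40.719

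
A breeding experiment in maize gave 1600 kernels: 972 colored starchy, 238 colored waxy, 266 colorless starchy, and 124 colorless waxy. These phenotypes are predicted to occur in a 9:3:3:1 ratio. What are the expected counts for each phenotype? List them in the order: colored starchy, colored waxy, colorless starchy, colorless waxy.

Under the 9:3:3:1 hypothesis (Σ ratio = 16, N = 1600):
  colored starchy: 1600 × 9/16 = 900
  colored waxy: 1600 × 3/16 = 300
  colorless starchy: 1600 × 3/16 = 300
  colorless waxy: 1600 × 1/16 = 100

900, 300, 300, 100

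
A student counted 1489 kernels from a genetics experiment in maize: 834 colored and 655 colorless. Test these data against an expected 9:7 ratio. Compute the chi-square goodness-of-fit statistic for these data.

0.035

Expected counts for N = 1489 under a 9:7 ratio (total parts = 16):
  colored: 1489 × 9/16 = 837.5625
  colorless: 1489 × 7/16 = 651.4375
χ² = Σ (O − E)² / E
  colored: (834 − 837.5625)² / 837.5625 = 0.0152
  colorless: (655 − 651.4375)² / 651.4375 = 0.0195
χ² = 0.0152 + 0.0195 = 0.0347 ≈ 0.035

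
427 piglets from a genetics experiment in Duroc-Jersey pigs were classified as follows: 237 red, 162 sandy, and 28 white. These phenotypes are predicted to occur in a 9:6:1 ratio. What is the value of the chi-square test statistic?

0.129

The 9:6:1 ratio has 16 parts, so with N = 427 the expected counts are:
  red: 427 × 9/16 = 240.1875
  sandy: 427 × 6/16 = 160.125
  white: 427 × 1/16 = 26.6875
χ² = Σ (O − E)² / E
  red: (237 − 240.1875)² / 240.1875 = 0.0423
  sandy: (162 − 160.125)² / 160.125 = 0.0220
  white: (28 − 26.6875)² / 26.6875 = 0.0645
χ² = 0.0423 + 0.0220 + 0.0645 = 0.1288 ≈ 0.129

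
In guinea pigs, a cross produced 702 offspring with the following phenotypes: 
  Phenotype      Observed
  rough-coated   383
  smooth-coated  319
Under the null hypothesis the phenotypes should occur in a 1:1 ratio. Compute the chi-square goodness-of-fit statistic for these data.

Under the 1:1 hypothesis (Σ ratio = 2, N = 702):
  rough-coated: 702 × 1/2 = 351
  smooth-coated: 702 × 1/2 = 351
χ² = Σ (O − E)² / E
  rough-coated: (383 − 351)² / 351 = 2.9174
  smooth-coated: (319 − 351)² / 351 = 2.9174
χ² = 2.9174 + 2.9174 = 5.8348 ≈ 5.835

5.835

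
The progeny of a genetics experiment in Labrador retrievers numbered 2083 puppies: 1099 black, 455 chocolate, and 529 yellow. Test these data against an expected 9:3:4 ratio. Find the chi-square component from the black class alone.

4.509

Expected counts for N = 2083 under a 9:3:4 ratio (total parts = 16):
  black: 2083 × 9/16 = 1171.6875
  chocolate: 2083 × 3/16 = 390.5625
  yellow: 2083 × 4/16 = 520.75
Contribution of black: (1099 − 1171.6875)² / 1171.6875 = 4.5093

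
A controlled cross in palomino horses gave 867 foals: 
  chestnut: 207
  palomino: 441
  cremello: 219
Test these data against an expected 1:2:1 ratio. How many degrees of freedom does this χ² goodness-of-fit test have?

2

A goodness-of-fit test with 3 phenotype classes has df = 3 − 1 = 2.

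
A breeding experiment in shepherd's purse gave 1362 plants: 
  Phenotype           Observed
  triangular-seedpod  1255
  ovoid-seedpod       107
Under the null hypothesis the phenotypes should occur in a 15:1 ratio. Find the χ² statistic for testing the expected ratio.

5.996

Under the 15:1 hypothesis (Σ ratio = 16, N = 1362):
  triangular-seedpod: 1362 × 15/16 = 1276.875
  ovoid-seedpod: 1362 × 1/16 = 85.125
χ² = Σ (O − E)² / E
  triangular-seedpod: (1255 − 1276.875)² / 1276.875 = 0.3748
  ovoid-seedpod: (107 − 85.125)² / 85.125 = 5.6213
χ² = 0.3748 + 5.6213 = 5.9961 ≈ 5.996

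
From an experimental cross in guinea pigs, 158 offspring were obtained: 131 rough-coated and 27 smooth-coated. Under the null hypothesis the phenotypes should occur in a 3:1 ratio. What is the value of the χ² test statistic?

5.274

The 3:1 ratio has 4 parts, so with N = 158 the expected counts are:
  rough-coated: 158 × 3/4 = 118.5
  smooth-coated: 158 × 1/4 = 39.5
χ² = Σ (O − E)² / E
  rough-coated: (131 − 118.5)² / 118.5 = 1.3186
  smooth-coated: (27 − 39.5)² / 39.5 = 3.9557
χ² = 1.3186 + 3.9557 = 5.2743 ≈ 5.274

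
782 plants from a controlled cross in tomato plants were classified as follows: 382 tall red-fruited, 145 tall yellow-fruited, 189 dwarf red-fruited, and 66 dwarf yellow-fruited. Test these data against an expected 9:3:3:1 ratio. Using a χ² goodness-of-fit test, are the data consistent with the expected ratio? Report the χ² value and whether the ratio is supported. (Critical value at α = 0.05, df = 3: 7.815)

25.880; not consistent

Expected counts for N = 782 under a 9:3:3:1 ratio (total parts = 16):
  tall red-fruited: 782 × 9/16 = 439.875
  tall yellow-fruited: 782 × 3/16 = 146.625
  dwarf red-fruited: 782 × 3/16 = 146.625
  dwarf yellow-fruited: 782 × 1/16 = 48.875
χ² = Σ (O − E)² / E
  tall red-fruited: (382 − 439.875)² / 439.875 = 7.6147
  tall yellow-fruited: (145 − 146.625)² / 146.625 = 0.0180
  dwarf red-fruited: (189 − 146.625)² / 146.625 = 12.2465
  dwarf yellow-fruited: (66 − 48.875)² / 48.875 = 6.0003
χ² = 7.6147 + 0.0180 + 12.2465 + 6.0003 = 25.8795 ≈ 25.880
Degrees of freedom = 4 − 1 = 3; critical value at α = 0.05 is 7.815.
Since 25.880 > 7.815, we reject the null hypothesis — the data do not fit the 9:3:3:1 ratio.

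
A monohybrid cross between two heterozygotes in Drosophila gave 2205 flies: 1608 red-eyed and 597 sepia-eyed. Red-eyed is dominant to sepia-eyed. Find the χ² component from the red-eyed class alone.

1.266

For a monohybrid cross between heterozygotes with complete dominance, the expected phenotypic ratio is 3:1.
Expected counts for N = 2205 under a 3:1 ratio (total parts = 4):
  red-eyed: 2205 × 3/4 = 1653.75
  sepia-eyed: 2205 × 1/4 = 551.25
Contribution of red-eyed: (1608 − 1653.75)² / 1653.75 = 1.2656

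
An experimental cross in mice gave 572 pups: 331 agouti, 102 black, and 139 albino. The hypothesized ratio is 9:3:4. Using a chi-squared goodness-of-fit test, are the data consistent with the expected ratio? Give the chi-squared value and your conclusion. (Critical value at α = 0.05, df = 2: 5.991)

Expected counts for N = 572 under a 9:3:4 ratio (total parts = 16):
  agouti: 572 × 9/16 = 321.75
  black: 572 × 3/16 = 107.25
  albino: 572 × 4/16 = 143
χ² = Σ (O − E)² / E
  agouti: (331 − 321.75)² / 321.75 = 0.2659
  black: (102 − 107.25)² / 107.25 = 0.2570
  albino: (139 − 143)² / 143 = 0.1119
χ² = 0.2659 + 0.2570 + 0.1119 = 0.6348 ≈ 0.635
Degrees of freedom = 3 − 1 = 2; critical value at α = 0.05 is 5.991.
Since 0.635 < 5.991, we fail to reject the null hypothesis — the data are consistent with the 9:3:4 ratio.

0.635; consistent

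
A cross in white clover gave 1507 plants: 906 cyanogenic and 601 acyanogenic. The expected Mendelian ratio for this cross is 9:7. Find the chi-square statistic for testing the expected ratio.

The 9:7 ratio has 16 parts, so with N = 1507 the expected counts are:
  cyanogenic: 1507 × 9/16 = 847.6875
  acyanogenic: 1507 × 7/16 = 659.3125
χ² = Σ (O − E)² / E
  cyanogenic: (906 − 847.6875)² / 847.6875 = 4.0113
  acyanogenic: (601 − 659.3125)² / 659.3125 = 5.1574
χ² = 4.0113 + 5.1574 = 9.1687 ≈ 9.169

9.169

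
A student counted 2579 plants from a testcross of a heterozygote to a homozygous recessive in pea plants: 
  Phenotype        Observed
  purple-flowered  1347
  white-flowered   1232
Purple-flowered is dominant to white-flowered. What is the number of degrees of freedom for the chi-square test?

1

A testcross of a heterozygote (Aa × aa) gives a 1:1 phenotypic ratio.
A goodness-of-fit test with 2 phenotype classes has df = 2 − 1 = 1.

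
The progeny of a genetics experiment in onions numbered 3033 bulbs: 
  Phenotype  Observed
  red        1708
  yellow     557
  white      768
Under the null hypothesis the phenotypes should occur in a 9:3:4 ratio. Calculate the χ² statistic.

0.368

Under the 9:3:4 hypothesis (Σ ratio = 16, N = 3033):
  red: 3033 × 9/16 = 1706.0625
  yellow: 3033 × 3/16 = 568.6875
  white: 3033 × 4/16 = 758.25
χ² = Σ (O − E)² / E
  red: (1708 − 1706.0625)² / 1706.0625 = 0.0022
  yellow: (557 − 568.6875)² / 568.6875 = 0.2402
  white: (768 − 758.25)² / 758.25 = 0.1254
χ² = 0.0022 + 0.2402 + 0.1254 = 0.3678 ≈ 0.368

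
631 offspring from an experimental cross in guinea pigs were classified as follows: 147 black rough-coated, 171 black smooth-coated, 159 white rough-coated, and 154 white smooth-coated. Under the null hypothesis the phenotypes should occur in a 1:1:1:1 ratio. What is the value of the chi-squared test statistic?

1.945

Total ratio parts = 4. Expected numbers out of 631:
  black rough-coated: 631 × 1/4 = 157.75
  black smooth-coated: 631 × 1/4 = 157.75
  white rough-coated: 631 × 1/4 = 157.75
  white smooth-coated: 631 × 1/4 = 157.75
χ² = Σ (O − E)² / E
  black rough-coated: (147 − 157.75)² / 157.75 = 0.7326
  black smooth-coated: (171 − 157.75)² / 157.75 = 1.1129
  white rough-coated: (159 − 157.75)² / 157.75 = 0.0099
  white smooth-coated: (154 − 157.75)² / 157.75 = 0.0891
χ² = 0.7326 + 1.1129 + 0.0099 + 0.0891 = 1.9445 ≈ 1.945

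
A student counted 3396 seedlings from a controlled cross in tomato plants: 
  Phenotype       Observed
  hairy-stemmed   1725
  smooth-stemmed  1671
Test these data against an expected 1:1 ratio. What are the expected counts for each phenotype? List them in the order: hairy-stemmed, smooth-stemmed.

Total ratio parts = 2. Expected numbers out of 3396:
  hairy-stemmed: 3396 × 1/2 = 1698
  smooth-stemmed: 3396 × 1/2 = 1698

1698, 1698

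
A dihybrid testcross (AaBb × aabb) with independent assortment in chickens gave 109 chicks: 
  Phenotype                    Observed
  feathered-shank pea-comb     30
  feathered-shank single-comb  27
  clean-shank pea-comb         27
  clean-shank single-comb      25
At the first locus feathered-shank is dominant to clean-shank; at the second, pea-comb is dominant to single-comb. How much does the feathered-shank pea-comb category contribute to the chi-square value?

0.278

A dihybrid testcross with independent assortment gives a 1:1:1:1 ratio.
Under the 1:1:1:1 hypothesis (Σ ratio = 4, N = 109):
  feathered-shank pea-comb: 109 × 1/4 = 27.25
  feathered-shank single-comb: 109 × 1/4 = 27.25
  clean-shank pea-comb: 109 × 1/4 = 27.25
  clean-shank single-comb: 109 × 1/4 = 27.25
Contribution of feathered-shank pea-comb: (30 − 27.25)² / 27.25 = 0.2775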